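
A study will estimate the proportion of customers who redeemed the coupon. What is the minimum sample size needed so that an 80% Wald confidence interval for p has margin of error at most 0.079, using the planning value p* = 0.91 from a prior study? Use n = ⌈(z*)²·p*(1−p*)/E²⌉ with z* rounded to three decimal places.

n = 22

z* = 1.282 at the 80% level.
p*(1−p*) = 0.91·0.09 = 0.0819.
Required n before rounding: 1.643524 × 0.0819 / 0.079² = 21.568.
⌈21.568⌉ = 22.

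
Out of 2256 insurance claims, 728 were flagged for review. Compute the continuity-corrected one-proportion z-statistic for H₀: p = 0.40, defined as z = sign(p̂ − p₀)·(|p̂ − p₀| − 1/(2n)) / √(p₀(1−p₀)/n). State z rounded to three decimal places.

p̂ = 728/2256 = 0.32270. p̂ − p₀ = -0.077305.
Continuity correction 1/(2n) = 1/4512 = 0.000222.
Corrected numerator: |-0.077305| − 0.000222 = 0.077083.
SE₀ = √(0.40·0.60/2256) = 0.010314.
z = −0.077083/0.010314 = -7.474.

z = -7.474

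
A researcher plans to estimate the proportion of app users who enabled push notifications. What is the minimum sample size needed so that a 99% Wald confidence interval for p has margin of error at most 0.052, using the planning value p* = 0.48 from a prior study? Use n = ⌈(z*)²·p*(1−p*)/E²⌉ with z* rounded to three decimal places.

n = 613

z* = 2.576 at the 99% level.
p*(1−p*) = 0.48·0.52 = 0.2496.
(z*)²·p*(1−p*)/E² = 6.635776·0.2496/0.002704 = 612.533.
Rounding up, n = 613.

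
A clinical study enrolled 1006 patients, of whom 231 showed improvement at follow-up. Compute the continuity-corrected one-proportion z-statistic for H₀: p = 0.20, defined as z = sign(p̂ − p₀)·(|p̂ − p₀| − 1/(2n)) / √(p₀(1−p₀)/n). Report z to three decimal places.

z = 2.309

The sample proportion is 231/1006 = 0.22962. p̂ − p₀ = 0.029622.
1/(2n) = 0.000497.
Corrected numerator: |0.029622| − 0.000497 = 0.029125.
SE₀ = √(0.20·0.80/1006) = 0.012611.
z = (+)0.029125/0.012611 = 2.309.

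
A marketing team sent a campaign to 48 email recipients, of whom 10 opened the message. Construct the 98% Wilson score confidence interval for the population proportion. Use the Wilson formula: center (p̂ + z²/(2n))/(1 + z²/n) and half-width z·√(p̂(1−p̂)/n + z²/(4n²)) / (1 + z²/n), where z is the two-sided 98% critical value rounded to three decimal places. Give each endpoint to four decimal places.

(0.1053, 0.3705)

p̂ = 10/48 = 0.20833; z = 2.326, so z² = 5.410276.
Denominator 1 + z²/n = 1 + 5.410276/48 = 1.112714.
Adjusted center: (0.20833 + z²/(2n))/1.112714 = 0.23788.
Radicand: p̂(1−p̂)/n + z²/(4n²) = 0.003436053 + 0.000587053 = 0.004023106.
Half-width = 2.326·√0.004023106/1.112714 = 0.13259.
So the interval runs from 0.1053 to 0.3705.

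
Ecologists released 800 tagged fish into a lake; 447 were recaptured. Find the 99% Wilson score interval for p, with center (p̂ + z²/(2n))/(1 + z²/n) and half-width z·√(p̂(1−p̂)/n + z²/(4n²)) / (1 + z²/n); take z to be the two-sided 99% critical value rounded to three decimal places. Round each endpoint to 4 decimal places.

(0.5132, 0.6033)

p̂ = 447/800 = 0.55875; z = 2.576, so z² = 6.635776.
1 + z²/n = 1.008295.
Adjusted center: (0.55875 + z²/(2n))/1.008295 = 0.55827.
Radicand: p̂(1−p̂)/n + z²/(4n²) = 0.000308186 + 0.000002592 = 0.000310778.
Half-width = 2.576·√0.000310778/1.008295 = 0.04504.
CI: 0.55827 ± 0.04504 = (0.5132, 0.6033).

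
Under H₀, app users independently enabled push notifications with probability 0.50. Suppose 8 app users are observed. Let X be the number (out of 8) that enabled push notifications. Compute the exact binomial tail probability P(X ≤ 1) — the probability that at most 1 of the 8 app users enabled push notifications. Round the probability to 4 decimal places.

X is binomial with n = 8 and p = 0.50.
P(X ≤ 1) = C(8,0)·0.50^0·0.50^8 + C(8,1)·0.50^1·0.50^7.
= 0.003906 + 0.031250 = 0.0352.

P = 0.0352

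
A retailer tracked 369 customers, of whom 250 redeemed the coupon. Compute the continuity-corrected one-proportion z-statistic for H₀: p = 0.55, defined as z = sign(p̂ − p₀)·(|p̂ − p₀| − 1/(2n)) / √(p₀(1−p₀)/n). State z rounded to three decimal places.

p̂ = 250/369 = 0.67751. p̂ − p₀ = 0.127507.
1/(2n) = 0.001355.
Corrected numerator: |0.127507| − 0.001355 = 0.126152.
Null standard error: √(0.55·0.45/369) = √0.000670732 = 0.025898.
z = (+)0.126152/0.025898 = 4.871.

z = 4.871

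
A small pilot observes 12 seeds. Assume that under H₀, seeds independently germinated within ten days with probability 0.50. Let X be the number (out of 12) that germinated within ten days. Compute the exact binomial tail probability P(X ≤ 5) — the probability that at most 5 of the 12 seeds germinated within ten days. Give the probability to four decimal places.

P = 0.3872

X ~ Binomial(n=12, p=0.50).
P(X ≤ 5) = Σ_{j=0}^{5} C(12,j)·0.50^j·0.50^{12−j}.
= 0.000244 + 0.002930 + 0.016113 + 0.053711 + 0.120850 + 0.193359 = 0.3872.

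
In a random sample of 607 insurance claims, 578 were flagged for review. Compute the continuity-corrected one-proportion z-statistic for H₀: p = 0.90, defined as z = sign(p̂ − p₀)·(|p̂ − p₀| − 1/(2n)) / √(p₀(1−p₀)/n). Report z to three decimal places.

The sample proportion is 578/607 = 0.95222. p̂ − p₀ = 0.052224.
Continuity correction 1/(2n) = 1/1214 = 0.000824.
Corrected numerator: |0.052224| − 0.000824 = 0.051400.
Null standard error: √(0.90·0.10/607) = √0.000148270 = 0.012177.
z = (+)0.051400/0.012177 = 4.221.

z = 4.221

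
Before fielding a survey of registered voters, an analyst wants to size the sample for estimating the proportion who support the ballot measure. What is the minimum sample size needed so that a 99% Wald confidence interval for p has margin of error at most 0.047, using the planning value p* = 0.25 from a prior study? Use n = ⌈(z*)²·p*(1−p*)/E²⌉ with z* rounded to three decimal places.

n = 564

z* = 2.576 at the 99% level.
p*(1−p*) = 0.25·0.75 = 0.1875.
(z*)²·p*(1−p*)/E² = 6.635776·0.1875/0.002209 = 563.245.
⌈563.245⌉ = 564.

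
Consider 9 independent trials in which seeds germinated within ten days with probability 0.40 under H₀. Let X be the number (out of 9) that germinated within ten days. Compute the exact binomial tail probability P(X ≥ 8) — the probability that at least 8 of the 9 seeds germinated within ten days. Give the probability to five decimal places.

X ~ Binomial(n=9, p=0.40).
P(X ≥ 8) = C(9,8)·0.40^8·0.60^1 + C(9,9)·0.40^9·0.60^0.
= 0.003539 + 0.000262 = 0.00380.

P = 0.00380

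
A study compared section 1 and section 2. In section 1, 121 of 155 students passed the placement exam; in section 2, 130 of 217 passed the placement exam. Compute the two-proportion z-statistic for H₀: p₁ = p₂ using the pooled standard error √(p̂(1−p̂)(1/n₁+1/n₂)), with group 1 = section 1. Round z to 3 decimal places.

Sample proportions: p̂₁ = 121/155 = 0.78065 and p̂₂ = 130/217 = 0.59908.
Pooled p̂ = (121+130)/(155+217) = 251/372 = 0.67473.
Pooled SE = √[0.2194690·0.01105991] ≈ 0.049268.
z = 0.18157/0.049268 = 3.685.

z = 3.685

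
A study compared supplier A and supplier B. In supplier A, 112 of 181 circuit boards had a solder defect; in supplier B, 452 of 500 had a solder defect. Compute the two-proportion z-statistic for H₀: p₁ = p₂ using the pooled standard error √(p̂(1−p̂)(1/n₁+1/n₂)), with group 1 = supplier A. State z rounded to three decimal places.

z = -8.716

Sample proportions: p̂₁ = 112/181 = 0.61878 and p̂₂ = 452/500 = 0.90400.
Pooled p̂ = (112+452)/(181+500) = 564/681 = 0.82819.
SE = √[p̂(1−p̂)(1/n₁+1/n₂)] = √[0.82819·0.17181·(1/181+1/500)] ≈ 0.032722.
z = -0.28522/0.032722 = -8.716.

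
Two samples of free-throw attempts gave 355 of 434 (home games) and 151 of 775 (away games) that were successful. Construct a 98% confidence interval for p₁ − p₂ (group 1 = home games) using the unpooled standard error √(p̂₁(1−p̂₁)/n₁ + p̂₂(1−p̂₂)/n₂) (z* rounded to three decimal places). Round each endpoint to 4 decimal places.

p̂₁ = 355/434 = 0.81797, p̂₂ = 151/775 = 0.19484; p̂₁ − p̂₂ = 0.62313.
SE = √(0.000343073 + 0.000202421) = √0.000545494 = 0.023356.
The 98% critical value is z* = 2.326. Margin = 2.326·0.023356 = 0.05433.
CI: 0.62313 ± 0.05433 = (0.5688, 0.6775).

(0.5688, 0.6775)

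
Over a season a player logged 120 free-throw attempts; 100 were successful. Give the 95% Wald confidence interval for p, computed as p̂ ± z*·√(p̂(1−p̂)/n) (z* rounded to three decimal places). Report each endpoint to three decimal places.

(0.767, 0.900)

With x = 100 successes in n = 120, p̂ = 0.83333.
Standard error of p̂: √(0.138889/120) = √0.001157407 = 0.034021.
For 95% confidence, z* = 1.960.
Margin = 1.960·0.034021 = 0.06668.
Interval: 0.83333 ± 0.06668 → (0.767, 0.900).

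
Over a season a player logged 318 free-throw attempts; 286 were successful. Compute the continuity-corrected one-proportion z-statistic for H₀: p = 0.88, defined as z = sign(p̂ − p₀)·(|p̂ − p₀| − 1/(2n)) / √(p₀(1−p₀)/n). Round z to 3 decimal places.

With x = 286 successes in n = 318, p̂ = 0.89937. p̂ − p₀ = 0.019371.
Continuity correction 1/(2n) = 1/636 = 0.001572.
Corrected numerator: |0.019371| − 0.001572 = 0.017799.
Under H₀, SE = √(p₀(1−p₀)/n) = √(0.88·0.12/318) = √0.000332075 = 0.018223.
z = +0.017799/0.018223 = 0.977.

z = 0.977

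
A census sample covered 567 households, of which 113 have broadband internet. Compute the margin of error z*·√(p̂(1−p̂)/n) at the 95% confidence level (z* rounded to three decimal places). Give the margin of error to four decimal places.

The sample proportion is 113/567 = 0.19929.
SE = √(p̂(1−p̂)/n) = √(0.159576/567) = 0.016776.
The 95% critical value is z* = 1.960.
Margin of error = z*·SE = 1.960 × 0.016776 = 0.0329.

ME = 0.0329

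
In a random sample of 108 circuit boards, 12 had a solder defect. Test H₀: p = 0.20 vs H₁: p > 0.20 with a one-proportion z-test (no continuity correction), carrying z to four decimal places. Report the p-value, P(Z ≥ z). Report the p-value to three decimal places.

p-value = 0.990

p̂ = 12/108 = 0.11111.
Null standard error: √(0.20·0.80/108) = √0.001481481 = 0.038490.
Test statistic (full precision, shown to 4 dp): z = (12/108 − 0.20)/SE₀ ≈ -2.3094.
p-value = P(Z ≥ z) with z = -2.3094 → 0.990.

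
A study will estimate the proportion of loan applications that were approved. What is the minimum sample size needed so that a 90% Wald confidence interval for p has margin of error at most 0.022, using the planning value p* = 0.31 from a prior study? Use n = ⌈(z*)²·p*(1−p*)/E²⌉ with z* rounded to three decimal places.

n = 1196

For 90% confidence, z* = 1.645.
p*(1−p*) = 0.31·0.69 = 0.2139.
Required n before rounding: 2.706025 × 0.2139 / 0.022² = 1195.907.
⌈1195.907⌉ = 1196.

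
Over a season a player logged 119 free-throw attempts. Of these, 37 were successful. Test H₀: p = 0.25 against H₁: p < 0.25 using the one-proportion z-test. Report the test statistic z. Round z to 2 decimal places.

z = 1.53

With x = 37 successes in n = 119, p̂ = 0.31092.
Null standard error: √(0.25·0.75/119) = √0.001575630 = 0.039694.
z = (0.31092 − 0.25)/0.039694 = 0.06092/0.039694 = 1.53.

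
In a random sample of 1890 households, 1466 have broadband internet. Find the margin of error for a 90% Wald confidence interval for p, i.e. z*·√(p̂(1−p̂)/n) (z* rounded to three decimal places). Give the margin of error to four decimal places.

p̂ = 1466/1890 = 0.77566.
SE = √(p̂(1−p̂)/n) = √(0.174011/1890) = 0.009595.
The 90% critical value is z* = 1.645.
ME = 1.645·0.009595 = 0.0158.

ME = 0.0158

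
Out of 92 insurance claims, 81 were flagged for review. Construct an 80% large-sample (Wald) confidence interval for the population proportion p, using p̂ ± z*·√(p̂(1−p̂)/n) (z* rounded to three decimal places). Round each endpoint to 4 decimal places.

Sample proportion p̂ = 81/92 = 0.88043.
SE = √(p̂(1−p̂)/n) = √(0.105269/92) = 0.033827.
z* = 1.282 at the 80% level.
Margin = 1.282·0.033827 = 0.04337.
Interval: 0.88043 ± 0.04337 → (0.8371, 0.9238).

(0.8371, 0.9238)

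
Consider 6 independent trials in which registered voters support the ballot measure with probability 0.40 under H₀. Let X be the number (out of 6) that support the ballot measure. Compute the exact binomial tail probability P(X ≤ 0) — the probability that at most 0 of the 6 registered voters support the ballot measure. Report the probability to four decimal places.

X is binomial with n = 6 and p = 0.40.
P(X ≤ 0) = C(6,0)·0.40^0·0.60^6.
= 0.046656 = 0.0467.

P = 0.0467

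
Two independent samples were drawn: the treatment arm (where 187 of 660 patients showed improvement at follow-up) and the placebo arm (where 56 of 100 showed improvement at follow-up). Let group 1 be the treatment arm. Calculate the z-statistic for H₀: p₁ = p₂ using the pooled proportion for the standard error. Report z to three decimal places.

z = -5.528

p̂₁ = 187/660 = 0.28333, p̂₂ = 56/100 = 0.56000.
Pooled p̂ = (187+56)/(660+100) = 243/760 = 0.31974.
SE = √[p̂(1−p̂)(1/n₁+1/n₂)] = √[0.31974·0.68026·(1/660+1/100)] ≈ 0.050046.
z = (p̂₁ − p̂₂)/SE = (0.28333 − 0.56000)/0.050046 = -0.27667/0.050046 = -5.528.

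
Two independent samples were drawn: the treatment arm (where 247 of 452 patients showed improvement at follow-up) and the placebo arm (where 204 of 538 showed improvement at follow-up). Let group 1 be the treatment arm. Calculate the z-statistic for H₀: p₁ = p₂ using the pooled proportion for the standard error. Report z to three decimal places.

Sample proportions: p̂₁ = 247/452 = 0.54646 and p̂₂ = 204/538 = 0.37918.
Pooling: p̂ = 451/990 = 0.45556.
SE = √[p̂(1−p̂)(1/n₁+1/n₂)] = √[0.45556·0.54444·(1/452+1/538)] ≈ 0.031776.
z = 0.16728/0.031776 = 5.264.

z = 5.264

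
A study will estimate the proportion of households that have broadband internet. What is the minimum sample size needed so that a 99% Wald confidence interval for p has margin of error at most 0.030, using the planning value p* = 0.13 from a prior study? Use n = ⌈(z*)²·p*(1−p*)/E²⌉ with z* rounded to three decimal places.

n = 834

For 99% confidence, z* = 2.576.
p*(1−p*) = 0.13·0.87 = 0.1131.
(z*)²·p*(1−p*)/E² = 6.635776·0.1131/0.000900 = 833.896.
Rounding up, n = 834.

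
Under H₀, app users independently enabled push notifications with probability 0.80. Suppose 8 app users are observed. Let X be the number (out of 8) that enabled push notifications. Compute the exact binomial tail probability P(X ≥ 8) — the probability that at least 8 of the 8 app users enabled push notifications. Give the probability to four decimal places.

P = 0.1678

X is binomial with n = 8 and p = 0.80.
P(X ≥ 8) = C(8,8)·0.80^8·0.20^0.
= 0.167772 = 0.1678.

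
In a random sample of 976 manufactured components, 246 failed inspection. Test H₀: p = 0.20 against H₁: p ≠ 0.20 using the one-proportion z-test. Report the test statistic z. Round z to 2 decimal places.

z = 4.07

The sample proportion is 246/976 = 0.25205.
SE₀ = √(0.20·0.80/976) = 0.012804.
z = (0.25205 − 0.20)/0.012804 = 0.05205/0.012804 = 4.07.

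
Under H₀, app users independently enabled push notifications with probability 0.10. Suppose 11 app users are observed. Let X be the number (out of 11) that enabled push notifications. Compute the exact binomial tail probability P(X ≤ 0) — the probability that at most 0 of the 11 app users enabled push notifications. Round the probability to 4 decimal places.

P = 0.3138

X is binomial with n = 11 and p = 0.10.
P(X ≤ 0) = C(11,0)·0.10^0·0.90^11.
= 0.313811 = 0.3138.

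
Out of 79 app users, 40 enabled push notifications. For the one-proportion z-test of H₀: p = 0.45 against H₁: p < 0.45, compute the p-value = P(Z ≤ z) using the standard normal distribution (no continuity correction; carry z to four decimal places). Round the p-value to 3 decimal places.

Sample proportion p̂ = 40/79 = 0.50633.
Null standard error: √(0.45·0.55/79) = √0.003132911 = 0.055972.
Test statistic (full precision, shown to 4 dp): z = (40/79 − 0.45)/SE₀ ≈ 1.0064.
p-value = P(Z ≤ z) with z = 1.0064 → 0.843.

p-value = 0.843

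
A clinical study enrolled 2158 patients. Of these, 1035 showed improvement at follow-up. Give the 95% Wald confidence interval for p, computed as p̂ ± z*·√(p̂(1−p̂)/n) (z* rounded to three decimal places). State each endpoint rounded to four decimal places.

(0.4585, 0.5007)

Sample proportion p̂ = 1035/2158 = 0.47961.
SE = √(p̂(1−p̂)/n) = √(0.249584/2158) = 0.010754.
For 95% confidence, z* = 1.960.
Margin = 1.960·0.010754 = 0.02108.
So the interval runs from 0.4585 to 0.5007.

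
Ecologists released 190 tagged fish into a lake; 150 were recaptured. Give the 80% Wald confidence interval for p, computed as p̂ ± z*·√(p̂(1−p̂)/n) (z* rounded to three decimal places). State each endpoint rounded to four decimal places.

(0.7516, 0.8274)

The sample proportion is 150/190 = 0.78947.
SE(p̂) = √(0.78947·0.21053/190) = 0.029576.
For 80% confidence, z* = 1.282.
Margin of error: 1.282 × 0.029576 = 0.03792.
CI: 0.78947 ± 0.03792 = (0.7516, 0.8274).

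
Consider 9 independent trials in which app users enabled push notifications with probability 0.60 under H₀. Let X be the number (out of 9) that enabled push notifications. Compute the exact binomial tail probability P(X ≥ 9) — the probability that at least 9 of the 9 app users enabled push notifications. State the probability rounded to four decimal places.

X is binomial with n = 9 and p = 0.60.
P(X ≥ 9) = C(9,9)·0.60^9·0.40^0.
= 0.010078 = 0.0101.

P = 0.0101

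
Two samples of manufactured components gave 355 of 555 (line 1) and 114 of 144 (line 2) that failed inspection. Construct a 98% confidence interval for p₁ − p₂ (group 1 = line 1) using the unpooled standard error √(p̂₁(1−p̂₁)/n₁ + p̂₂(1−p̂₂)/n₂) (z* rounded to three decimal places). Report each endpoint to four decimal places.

p̂₁ = 355/555 = 0.63964, p̂₂ = 114/144 = 0.79167; p̂₁ − p̂₂ = -0.15203.
Unpooled SE = √(p̂₁(1−p̂₁)/n₁ + p̂₂(1−p̂₂)/n₂) = √(0.000415317 + 0.001145351) = 0.039505.
The 98% critical value is z* = 2.326. Margin = 2.326·0.039505 = 0.09189.
CI: -0.15203 ± 0.09189 = (-0.2439, -0.0601).

(-0.2439, -0.0601)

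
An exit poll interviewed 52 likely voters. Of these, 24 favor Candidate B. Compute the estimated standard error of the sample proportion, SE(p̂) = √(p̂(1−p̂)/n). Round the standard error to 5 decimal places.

Sample proportion p̂ = 24/52 = 0.46154.
p̂(1−p̂) = 0.46154·0.53846 = 0.248521.
SE = √(0.248521/52) = 0.06913.

SE = 0.06913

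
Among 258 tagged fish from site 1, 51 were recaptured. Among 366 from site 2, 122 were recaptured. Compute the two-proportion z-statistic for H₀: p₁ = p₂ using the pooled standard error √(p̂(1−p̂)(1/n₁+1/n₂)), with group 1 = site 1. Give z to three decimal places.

z = -3.728

Sample proportions: p̂₁ = 51/258 = 0.19767 and p̂₂ = 122/366 = 0.33333.
Pooled p̂ = (51+122)/(258+366) = 173/624 = 0.27724.
Pooled SE = √[0.2003796·0.00660821] ≈ 0.036389.
z = -0.13566/0.036389 = -3.728.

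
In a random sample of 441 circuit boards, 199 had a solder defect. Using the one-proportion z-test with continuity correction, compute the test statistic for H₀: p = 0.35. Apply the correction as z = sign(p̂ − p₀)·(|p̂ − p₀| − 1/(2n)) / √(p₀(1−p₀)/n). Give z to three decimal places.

z = 4.408

With x = 199 successes in n = 441, p̂ = 0.45125. p̂ − p₀ = 0.101247.
Continuity correction 1/(2n) = 1/882 = 0.001134.
Corrected numerator: |0.101247| − 0.001134 = 0.100113.
Null standard error: √(0.35·0.65/441) = √0.000515873 = 0.022713.
z = +0.100113/0.022713 = 4.408.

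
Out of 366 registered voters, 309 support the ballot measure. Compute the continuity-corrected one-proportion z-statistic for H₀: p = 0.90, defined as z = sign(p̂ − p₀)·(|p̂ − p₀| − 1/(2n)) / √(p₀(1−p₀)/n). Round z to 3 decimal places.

The sample proportion is 309/366 = 0.84426. p̂ − p₀ = -0.055738.
Continuity correction 1/(2n) = 1/732 = 0.001366.
Corrected numerator: |-0.055738| − 0.001366 = 0.054372.
Null standard error: √(0.90·0.10/366) = √0.000245902 = 0.015681.
z = (−)0.054372/0.015681 = -3.467.

z = -3.467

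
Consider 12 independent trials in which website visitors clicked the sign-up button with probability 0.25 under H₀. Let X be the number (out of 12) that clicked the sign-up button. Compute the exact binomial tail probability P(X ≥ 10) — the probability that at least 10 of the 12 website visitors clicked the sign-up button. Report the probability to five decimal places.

X is binomial with n = 12 and p = 0.25.
P(X ≥ 10) = C(12,10)·0.25^10·0.75^2 + C(12,11)·0.25^11·0.75^1 + C(12,12)·0.25^12·0.75^0.
= 0.000035 + 0.000002 + 0.000000 = 0.00004.

P = 0.00004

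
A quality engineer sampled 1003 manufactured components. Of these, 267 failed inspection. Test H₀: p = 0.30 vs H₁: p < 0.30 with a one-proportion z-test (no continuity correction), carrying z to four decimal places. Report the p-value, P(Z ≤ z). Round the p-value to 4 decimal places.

p-value = 0.0098

With x = 267 successes in n = 1003, p̂ = 0.26620.
Null standard error: √(0.30·0.70/1003) = √0.000209372 = 0.014470.
Test statistic (full precision, shown to 4 dp): z = (267/1003 − 0.30)/SE₀ ≈ -2.3358.
From the standard normal, P(Z ≤ z) = 0.0098.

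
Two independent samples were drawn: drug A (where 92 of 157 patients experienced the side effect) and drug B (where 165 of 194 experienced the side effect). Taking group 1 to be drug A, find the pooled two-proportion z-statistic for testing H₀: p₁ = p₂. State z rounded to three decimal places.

Sample proportions: p̂₁ = 92/157 = 0.58599 and p̂₂ = 165/194 = 0.85052.
Pooled p̂ = (92+165)/(157+194) = 257/351 = 0.73219.
Pooled SE = √[0.1960861·0.01152407] ≈ 0.047536.
z = (p̂₁ − p̂₂)/SE = (0.58599 − 0.85052)/0.047536 = -0.26453/0.047536 = -5.565.

z = -5.565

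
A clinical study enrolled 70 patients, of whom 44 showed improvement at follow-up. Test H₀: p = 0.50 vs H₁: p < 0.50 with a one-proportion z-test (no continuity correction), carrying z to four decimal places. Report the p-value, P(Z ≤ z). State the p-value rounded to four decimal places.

With x = 44 successes in n = 70, p̂ = 0.62857.
Null standard error: √(0.50·0.50/70) = √0.003571429 = 0.059761.
Test statistic (full precision, shown to 4 dp): z = (44/70 − 0.50)/SE₀ ≈ 2.1514.
p-value = P(Z ≤ z) with z = 2.1514 → 0.9843.

p-value = 0.9843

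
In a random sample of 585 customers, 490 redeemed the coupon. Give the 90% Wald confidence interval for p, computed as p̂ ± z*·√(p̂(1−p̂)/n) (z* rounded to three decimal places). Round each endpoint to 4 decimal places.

p̂ = 490/585 = 0.83761.
Standard error of p̂: √(0.136022/585) = √0.000232516 = 0.015248.
For 90% confidence, z* = 1.645.
Margin of error: 1.645 × 0.015248 = 0.02508.
CI: 0.83761 ± 0.02508 = (0.8125, 0.8627).

(0.8125, 0.8627)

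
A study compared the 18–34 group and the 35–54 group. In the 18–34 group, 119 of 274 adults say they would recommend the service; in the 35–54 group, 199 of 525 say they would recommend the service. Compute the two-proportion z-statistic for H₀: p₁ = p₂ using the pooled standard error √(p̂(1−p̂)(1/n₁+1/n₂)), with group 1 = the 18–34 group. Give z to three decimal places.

Sample proportions: p̂₁ = 119/274 = 0.43431 and p̂₂ = 199/525 = 0.37905.
Pooled p̂ = (119+199)/(274+525) = 318/799 = 0.39800.
Pooled SE = √[0.2395955·0.00555440] ≈ 0.036480.
z = (p̂₁ − p̂₂)/SE = (0.43431 − 0.37905)/0.036480 = 0.05526/0.036480 = 1.515.

z = 1.515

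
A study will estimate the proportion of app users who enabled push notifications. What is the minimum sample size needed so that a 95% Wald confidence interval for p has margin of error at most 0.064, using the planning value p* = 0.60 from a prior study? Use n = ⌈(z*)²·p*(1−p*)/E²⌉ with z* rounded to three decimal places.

z* = 1.960 at the 95% level.
p*(1−p*) = 0.60·0.40 = 0.2400.
(z*)²·p*(1−p*)/E² = 3.841600·0.2400/0.004096 = 225.094.
Rounding up, n = 226.

n = 226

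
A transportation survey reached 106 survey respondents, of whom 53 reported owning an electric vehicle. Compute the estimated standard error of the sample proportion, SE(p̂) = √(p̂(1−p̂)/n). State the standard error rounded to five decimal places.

With x = 53 successes in n = 106, p̂ = 0.50000.
p̂(1−p̂) = 0.250000.
Dividing by n and taking the root: √0.002358491 = 0.04856.

SE = 0.04856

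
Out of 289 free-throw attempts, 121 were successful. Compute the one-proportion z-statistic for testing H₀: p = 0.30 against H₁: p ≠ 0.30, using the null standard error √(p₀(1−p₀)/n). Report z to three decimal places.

p̂ = 121/289 = 0.41869.
Null standard error: √(0.30·0.70/289) = √0.000726644 = 0.026956.
z = (p̂ − p₀)/SE = (0.41869 − 0.30)/0.026956 = 4.403.

z = 4.403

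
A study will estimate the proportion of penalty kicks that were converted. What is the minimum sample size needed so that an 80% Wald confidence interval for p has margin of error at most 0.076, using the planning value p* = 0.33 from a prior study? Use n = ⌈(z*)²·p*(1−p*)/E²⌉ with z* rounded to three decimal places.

n = 63

For 80% confidence, z* = 1.282.
p*(1−p*) = 0.2211.
(z*)²·p*(1−p*)/E² = 1.643524·0.2211/0.005776 = 62.913.
⌈62.913⌉ = 63.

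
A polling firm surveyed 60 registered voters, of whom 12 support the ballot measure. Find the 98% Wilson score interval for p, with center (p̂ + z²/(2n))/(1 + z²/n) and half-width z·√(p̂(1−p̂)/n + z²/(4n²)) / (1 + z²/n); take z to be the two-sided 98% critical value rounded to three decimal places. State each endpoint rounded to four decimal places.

p̂ = 12/60 = 0.20000; z = 2.326, so z² = 5.410276.
Denominator 1 + z²/n = 1 + 5.410276/60 = 1.090171.
Center = (0.20000 + 0.045086)/1.090171 = 0.22481.
Radicand: p̂(1−p̂)/n + z²/(4n²) = 0.002666667 + 0.000375714 = 0.003042381.
Half-width = z·√(radicand)/denom = 2.326·0.055158/1.090171 = 0.11769.
Interval: 0.22481 ± 0.11769 → (0.1071, 0.3425).

(0.1071, 0.3425)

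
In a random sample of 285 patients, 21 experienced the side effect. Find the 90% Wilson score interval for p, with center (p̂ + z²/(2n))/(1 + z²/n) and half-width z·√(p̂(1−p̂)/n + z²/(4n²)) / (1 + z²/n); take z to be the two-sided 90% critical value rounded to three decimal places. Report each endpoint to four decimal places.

Here p̂ = 21/285 = 0.07368 and z = 1.645 (z² = 2.706025).
Denominator 1 + z²/n = 1 + 2.706025/285 = 1.009495.
Center = (0.07368 + 0.004747)/1.009495 = 0.07769.
Radicand: p̂(1−p̂)/n + z²/(4n²) = 0.000239491 + 0.000008329 = 0.000247820.
Half-width = z·√(radicand)/denom = 1.645·0.015742/1.009495 = 0.02565.
So the interval runs from 0.0520 to 0.1033.

(0.0520, 0.1033)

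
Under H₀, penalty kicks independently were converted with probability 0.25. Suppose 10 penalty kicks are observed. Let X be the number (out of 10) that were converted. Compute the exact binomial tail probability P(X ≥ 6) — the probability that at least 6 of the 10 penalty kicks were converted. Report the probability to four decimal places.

P = 0.0197

X is binomial with n = 10 and p = 0.25.
P(X ≥ 6) = Σ_{j=6}^{10} C(10,j)·0.25^j·0.75^{10−j}.
= 0.016222 + 0.003090 + 0.000386 + 0.000029 + 0.000001 = 0.0197.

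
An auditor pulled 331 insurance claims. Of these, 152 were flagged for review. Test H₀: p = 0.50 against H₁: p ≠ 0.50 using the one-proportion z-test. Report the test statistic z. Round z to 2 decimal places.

With x = 152 successes in n = 331, p̂ = 0.45921.
Under H₀, SE = √(p₀(1−p₀)/n) = √(0.50·0.50/331) = √0.000755287 = 0.027482.
z = (p̂ − p₀)/SE = (0.45921 − 0.50)/0.027482 = -1.48.

z = -1.48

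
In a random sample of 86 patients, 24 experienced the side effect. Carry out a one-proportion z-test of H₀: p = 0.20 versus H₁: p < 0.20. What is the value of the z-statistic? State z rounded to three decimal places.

z = 1.833

The sample proportion is 24/86 = 0.27907.
Null standard error: √(0.20·0.80/86) = √0.001860465 = 0.043133.
Test statistic: z = 0.07907/0.043133 = 1.833.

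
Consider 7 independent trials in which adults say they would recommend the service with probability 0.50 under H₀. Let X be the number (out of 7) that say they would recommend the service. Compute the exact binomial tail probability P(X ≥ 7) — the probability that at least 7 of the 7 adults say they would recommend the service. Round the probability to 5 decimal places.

P = 0.00781

X ~ Binomial(n=7, p=0.50).
P(X ≥ 7) = C(7,7)·0.50^7·0.50^0.
= 0.007812 = 0.00781.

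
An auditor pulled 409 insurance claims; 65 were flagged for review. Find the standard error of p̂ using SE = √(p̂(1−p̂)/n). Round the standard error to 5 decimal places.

The sample proportion is 65/409 = 0.15892.
p̂(1−p̂) = 0.15892·0.84108 = 0.133664.
SE = √(0.133664/409) = 0.01808.

SE = 0.01808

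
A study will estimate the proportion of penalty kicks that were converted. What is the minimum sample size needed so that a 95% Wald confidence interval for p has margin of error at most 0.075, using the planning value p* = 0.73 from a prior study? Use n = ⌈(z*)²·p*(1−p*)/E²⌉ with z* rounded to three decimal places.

The 95% critical value is z* = 1.960.
p*(1−p*) = 0.73·0.27 = 0.1971.
Required n before rounding: 3.841600 × 0.1971 / 0.075² = 134.610.
⌈134.610⌉ = 135.

n = 135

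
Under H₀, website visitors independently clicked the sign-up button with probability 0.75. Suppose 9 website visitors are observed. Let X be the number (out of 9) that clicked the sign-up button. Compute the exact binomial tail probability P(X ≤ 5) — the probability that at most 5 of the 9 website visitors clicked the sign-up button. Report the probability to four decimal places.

X is binomial with n = 9 and p = 0.75.
P(X ≤ 5) = Σ_{j=0}^{5} C(9,j)·0.75^j·0.25^{9−j}.
= 0.000004 + 0.000103 + 0.001236 + 0.008652 + 0.038933 + 0.116798 = 0.1657.

P = 0.1657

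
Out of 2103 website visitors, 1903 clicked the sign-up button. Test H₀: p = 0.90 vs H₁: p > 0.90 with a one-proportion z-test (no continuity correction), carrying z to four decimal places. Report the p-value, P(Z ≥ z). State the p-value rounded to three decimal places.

p-value = 0.227

The sample proportion is 1903/2103 = 0.90490.
Null standard error: √(0.90·0.10/2103) = √0.000042796 = 0.006542.
Test statistic (full precision, shown to 4 dp): z = (1903/2103 − 0.90)/SE₀ ≈ 0.7487.
From the standard normal, P(Z ≥ z) = 0.227.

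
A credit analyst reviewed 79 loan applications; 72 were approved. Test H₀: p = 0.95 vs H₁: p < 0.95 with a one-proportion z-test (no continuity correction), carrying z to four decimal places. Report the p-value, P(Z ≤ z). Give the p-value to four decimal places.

p-value = 0.0577

Sample proportion p̂ = 72/79 = 0.91139.
Null standard error: √(0.95·0.05/79) = √0.000601266 = 0.024521.
Test statistic (full precision, shown to 4 dp): z = (72/79 − 0.95)/SE₀ ≈ -1.5745.
p-value = P(Z ≤ z) with z = -1.5745 → 0.0577.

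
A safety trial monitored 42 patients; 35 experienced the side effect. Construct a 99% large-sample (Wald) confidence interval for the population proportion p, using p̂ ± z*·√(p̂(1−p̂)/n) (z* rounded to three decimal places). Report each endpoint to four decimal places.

(0.6852, 0.9815)

The sample proportion is 35/42 = 0.83333.
SE(p̂) = √(0.83333·0.16667/42) = 0.057505.
For 99% confidence, z* = 2.576.
Margin of error: 2.576 × 0.057505 = 0.14813.
So the interval runs from 0.6852 to 0.9815.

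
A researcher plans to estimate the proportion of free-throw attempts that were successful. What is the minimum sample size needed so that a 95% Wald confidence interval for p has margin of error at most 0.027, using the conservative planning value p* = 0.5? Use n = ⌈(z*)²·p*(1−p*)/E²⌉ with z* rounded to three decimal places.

n = 1318

z* = 1.960 at the 95% level.
p*(1−p*) = 0.50·0.50 = 0.2500.
Required n before rounding: 3.841600 × 0.2500 / 0.027² = 1317.421.
⌈1317.421⌉ = 1318.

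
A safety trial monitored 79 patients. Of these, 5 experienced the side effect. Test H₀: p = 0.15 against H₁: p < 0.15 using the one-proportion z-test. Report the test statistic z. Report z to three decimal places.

With x = 5 successes in n = 79, p̂ = 0.06329.
Null standard error: √(0.15·0.85/79) = √0.001613924 = 0.040174.
Test statistic: z = -0.08671/0.040174 = -2.158.

z = -2.158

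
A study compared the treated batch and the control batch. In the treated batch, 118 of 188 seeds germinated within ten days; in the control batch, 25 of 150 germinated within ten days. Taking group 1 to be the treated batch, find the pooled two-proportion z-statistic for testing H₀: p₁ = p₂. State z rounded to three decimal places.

z = 8.523

p̂₁ = 118/188 = 0.62766, p̂₂ = 25/150 = 0.16667.
Pooling: p̂ = 143/338 = 0.42308.
Pooled SE = √[0.2440828·0.01198582] ≈ 0.054088.
z = 0.46099/0.054088 = 8.523.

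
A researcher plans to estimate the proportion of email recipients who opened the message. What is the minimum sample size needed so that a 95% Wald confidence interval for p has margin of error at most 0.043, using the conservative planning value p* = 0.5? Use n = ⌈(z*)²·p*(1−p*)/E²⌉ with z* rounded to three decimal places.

For 95% confidence, z* = 1.960.
p*(1−p*) = 0.50·0.50 = 0.2500.
Required n before rounding: 3.841600 × 0.2500 / 0.043² = 519.416.
⌈519.416⌉ = 520.

n = 520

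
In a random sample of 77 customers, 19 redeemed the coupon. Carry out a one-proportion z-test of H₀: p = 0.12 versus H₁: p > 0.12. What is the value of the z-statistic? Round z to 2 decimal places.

z = 3.42

Sample proportion p̂ = 19/77 = 0.24675.
Under H₀, SE = √(p₀(1−p₀)/n) = √(0.12·0.88/77) = √0.001371429 = 0.037033.
Test statistic: z = 0.12675/0.037033 = 3.42.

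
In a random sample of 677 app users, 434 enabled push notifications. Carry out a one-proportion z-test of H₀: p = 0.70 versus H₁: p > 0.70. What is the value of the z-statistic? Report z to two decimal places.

Sample proportion p̂ = 434/677 = 0.64106.
SE₀ = √(0.70·0.30/677) = 0.017612.
Test statistic: z = -0.05894/0.017612 = -3.35.

z = -3.35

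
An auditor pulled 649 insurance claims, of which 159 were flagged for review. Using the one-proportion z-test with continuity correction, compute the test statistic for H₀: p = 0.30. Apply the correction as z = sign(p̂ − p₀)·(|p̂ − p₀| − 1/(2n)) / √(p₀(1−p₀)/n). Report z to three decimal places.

p̂ = 159/649 = 0.24499. p̂ − p₀ = -0.055008.
1/(2n) = 0.000770.
Corrected numerator: |-0.055008| − 0.000770 = 0.054238.
Under H₀, SE = √(p₀(1−p₀)/n) = √(0.30·0.70/649) = √0.000323575 = 0.017988.
z = (−)0.054238/0.017988 = -3.015.

z = -3.015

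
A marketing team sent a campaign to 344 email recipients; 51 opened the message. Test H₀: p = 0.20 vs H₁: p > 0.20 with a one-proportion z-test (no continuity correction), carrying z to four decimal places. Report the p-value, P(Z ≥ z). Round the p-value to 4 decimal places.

p-value = 0.9918

With x = 51 successes in n = 344, p̂ = 0.14826.
SE₀ = √(0.20·0.80/344) = 0.021567.
Test statistic (full precision, shown to 4 dp): z = (51/344 − 0.20)/SE₀ ≈ -2.3993.
p-value = P(Z ≥ z) with z = -2.3993 → 0.9918.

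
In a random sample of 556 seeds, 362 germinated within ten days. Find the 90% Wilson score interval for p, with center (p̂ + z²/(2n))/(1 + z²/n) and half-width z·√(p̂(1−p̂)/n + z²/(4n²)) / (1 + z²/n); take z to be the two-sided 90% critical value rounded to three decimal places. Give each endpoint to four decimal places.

p̂ = 362/556 = 0.65108; z = 1.645, so z² = 2.706025.
1 + z²/n = 1.004867.
Center = (0.65108 + 0.002433)/1.004867 = 0.65035.
Radicand: p̂(1−p̂)/n + z²/(4n²) = 0.000408588 + 0.000002188 = 0.000410776.
Half-width = 1.645·√0.000410776/1.004867 = 0.03318.
Interval: 0.65035 ± 0.03318 → (0.6172, 0.6835).

(0.6172, 0.6835)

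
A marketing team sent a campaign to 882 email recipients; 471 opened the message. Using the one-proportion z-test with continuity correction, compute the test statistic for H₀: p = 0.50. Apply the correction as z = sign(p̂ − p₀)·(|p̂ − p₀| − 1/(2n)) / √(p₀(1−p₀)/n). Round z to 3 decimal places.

Sample proportion p̂ = 471/882 = 0.53401. p̂ − p₀ = 0.034014.
1/(2n) = 0.000567.
Corrected numerator: |0.034014| − 0.000567 = 0.033447.
Under H₀, SE = √(p₀(1−p₀)/n) = √(0.50·0.50/882) = √0.000283447 = 0.016836.
z = +0.033447/0.016836 = 1.987.

z = 1.987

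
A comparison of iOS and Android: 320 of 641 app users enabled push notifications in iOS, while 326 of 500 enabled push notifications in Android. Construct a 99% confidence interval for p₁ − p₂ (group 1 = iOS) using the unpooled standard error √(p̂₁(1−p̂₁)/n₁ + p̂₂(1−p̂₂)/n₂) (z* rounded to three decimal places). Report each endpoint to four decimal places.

(-0.2276, -0.0780)

p̂₁ = 0.49922, p̂₂ = 0.65200, so the observed difference is -0.15278.
SE = √(0.000390015 + 0.000453792) = √0.000843807 = 0.029048.
z* = 2.576 at the 99% level. Margin of error = 0.07483.
So the interval runs from -0.2276 to -0.0780.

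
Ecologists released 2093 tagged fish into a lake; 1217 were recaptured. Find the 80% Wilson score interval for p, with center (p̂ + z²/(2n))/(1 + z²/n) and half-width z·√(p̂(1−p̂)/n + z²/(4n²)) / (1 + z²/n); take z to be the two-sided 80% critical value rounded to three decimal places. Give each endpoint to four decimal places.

Here p̂ = 1217/2093 = 0.58146 and z = 1.282 (z² = 1.643524).
1 + z²/n = 1.000785.
Adjusted center: (0.58146 + z²/(2n))/1.000785 = 0.58140.
Radicand: p̂(1−p̂)/n + z²/(4n²) = 0.000116275 + 0.000000094 = 0.000116369.
Half-width = 1.282·√0.000116369/1.000785 = 0.01382.
So the interval runs from 0.5676 to 0.5952.

(0.5676, 0.5952)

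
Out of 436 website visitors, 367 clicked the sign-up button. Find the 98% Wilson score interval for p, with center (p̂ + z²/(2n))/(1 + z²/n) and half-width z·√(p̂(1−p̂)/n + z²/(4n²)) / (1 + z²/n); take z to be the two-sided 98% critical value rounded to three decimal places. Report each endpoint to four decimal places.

Here p̂ = 367/436 = 0.84174 and z = 2.326 (z² = 5.410276).
1 + z²/n = 1.012409.
Center = (0.84174 + 0.006204)/1.012409 = 0.83755.
Radicand: p̂(1−p̂)/n + z²/(4n²) = 0.000305531 + 0.000007115 = 0.000312646.
Half-width = z·√(radicand)/denom = 2.326·0.017682/1.012409 = 0.04062.
So the interval runs from 0.7969 to 0.8782.

(0.7969, 0.8782)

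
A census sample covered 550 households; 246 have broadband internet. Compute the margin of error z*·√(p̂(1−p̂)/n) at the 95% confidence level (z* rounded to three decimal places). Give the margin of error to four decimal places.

The sample proportion is 246/550 = 0.44727.
SE = √(p̂(1−p̂)/n) = √(0.247220/550) = 0.021201.
The 95% critical value is z* = 1.960.
ME = 1.960·0.021201 = 0.0416.

ME = 0.0416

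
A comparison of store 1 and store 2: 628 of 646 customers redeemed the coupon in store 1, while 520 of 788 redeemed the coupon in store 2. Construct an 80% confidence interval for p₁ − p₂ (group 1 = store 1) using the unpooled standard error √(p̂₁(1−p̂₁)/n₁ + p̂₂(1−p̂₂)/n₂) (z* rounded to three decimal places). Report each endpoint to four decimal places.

(0.2891, 0.3354)

p̂₁ = 628/646 = 0.97214, p̂₂ = 520/788 = 0.65990; p̂₁ − p̂₂ = 0.31224.
Unpooled SE = √(p̂₁(1−p̂₁)/n₁ + p̂₂(1−p̂₂)/n₂) = √(0.000041931 + 0.000284813) = 0.018076.
z* = 1.282 at the 80% level. Margin of error = 0.02317.
So the interval runs from 0.2891 to 0.3354.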